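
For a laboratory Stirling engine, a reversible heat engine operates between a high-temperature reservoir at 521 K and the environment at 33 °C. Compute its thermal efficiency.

T_C = 33 °C → 33 + 273.15 = 306.15 K.
For a reversible engine, η = 1 − T_C/T_H = 1 − 306.15/521.00 = 0.4124.

η ≈ 0.4124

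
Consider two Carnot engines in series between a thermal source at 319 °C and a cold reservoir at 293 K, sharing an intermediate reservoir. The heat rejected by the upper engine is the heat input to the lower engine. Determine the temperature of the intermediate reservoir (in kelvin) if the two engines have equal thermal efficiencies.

T_H = 319 °C → 319 + 273.15 = 592.15 K.
Equal efficiencies require 1 − T_m/T_H = 1 − T_C/T_m, i.e. T_m/T_H = T_C/T_m, so T_m = √(T_H·T_C) = √(592.15 × 293.00) = 417 K.

T_m ≈ 417 K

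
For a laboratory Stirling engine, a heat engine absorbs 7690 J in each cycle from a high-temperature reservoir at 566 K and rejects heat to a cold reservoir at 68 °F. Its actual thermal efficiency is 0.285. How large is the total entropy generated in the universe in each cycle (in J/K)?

ΔS_univ ≈ 5.17 J/K

T_C = 68 °F → (68 − 32) × 5/9 = 20.00 °C = 293.15 K.
W = η·Q_H = 0.285 × 7690 = 2192 J, so Q_C = Q_H − W = 5498 J.
Reservoir entropy changes: ΔS_H = −Q_H/T_H = −7690/566.00 = -13.59 J/K and ΔS_C = +Q_C/T_C = 5498/293.15 = 18.76 J/K.
ΔS_univ = −Q_H/T_H + Q_C/T_C = 5.17 J/K (> 0, since η = 0.285 < η_Carnot = 0.482).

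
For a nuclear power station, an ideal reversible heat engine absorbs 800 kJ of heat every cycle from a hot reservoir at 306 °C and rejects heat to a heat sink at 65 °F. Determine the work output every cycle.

W ≈ 397 kJ

T_H = 306 °C → 306 + 273.15 = 579.15 K.
T_C = 65 °F → (65 − 32) × 5/9 = 18.33 °C = 291.48 K.
For a reversible engine, η = 1 − T_C/T_H = 1 − 291.48/579.15 = 0.4967.
W = η·Q_H = 0.4967 × 800 = 397 kJ.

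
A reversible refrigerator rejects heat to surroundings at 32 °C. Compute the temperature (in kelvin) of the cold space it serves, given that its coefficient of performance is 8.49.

T_C ≈ 273.0 K

T_H = 32 °C → 32 + 273.15 = 305.15 K.
COP_R = T_C/(T_H − T_C) ⇒ T_C = T_H·COP_R/(1 + COP_R) = 305.15 × 8.49/(1 + 8.49) = 273.0 K.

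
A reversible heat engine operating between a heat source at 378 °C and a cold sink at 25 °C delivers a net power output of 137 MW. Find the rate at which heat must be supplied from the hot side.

Q̇_H ≈ 253 MW

T_H = 378 °C → 378 + 273.15 = 651.15 K.
T_C = 25 °C → 25 + 273.15 = 298.15 K.
The Carnot efficiency is η = 1 − T_C/T_H = 1 − 298.15/651.15 = 0.5421.
Q_H = W/η = 137/0.5421 = 253 MW.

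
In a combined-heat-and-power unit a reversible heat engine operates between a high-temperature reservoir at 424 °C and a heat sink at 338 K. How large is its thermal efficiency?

T_H = 424 °C → 424 + 273.15 = 697.15 K.
Since the cycle is reversible, η = 1 − T_C/T_H = 1 − 338.00/697.15 = 0.515.

η ≈ 0.515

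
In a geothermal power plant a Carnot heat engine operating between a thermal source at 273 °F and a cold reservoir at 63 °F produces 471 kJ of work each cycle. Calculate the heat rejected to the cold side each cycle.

T_H = 273 °F → (273 − 32) × 5/9 = 133.89 °C = 407.04 K.
T_C = 63 °F → (63 − 32) × 5/9 = 17.22 °C = 290.37 K.
Since the cycle is reversible, η = 1 − T_C/T_H = 1 − 290.37/407.04 = 0.2866.
Since Q_C/Q_H = T_C/T_H and Q_H = W/η, Q_C = W·T_C/(T_H − T_C) = 471 × 290.37/116.67 = 1170 kJ.

Q_C ≈ 1170 kJ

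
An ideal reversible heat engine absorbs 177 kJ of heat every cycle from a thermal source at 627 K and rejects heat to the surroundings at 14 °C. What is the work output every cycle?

W ≈ 95.9 kJ

T_C = 14 °C → 14 + 273.15 = 287.15 K.
Since the cycle is reversible, η = 1 − T_C/T_H = 1 − 287.15/627.00 = 0.5420.
W = η·Q_H = 0.5420 × 177 = 95.9 kJ.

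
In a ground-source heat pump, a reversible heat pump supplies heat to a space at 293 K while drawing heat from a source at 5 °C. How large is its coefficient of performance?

COP_HP ≈ 19.7

T_C = 5 °C → 5 + 273.15 = 278.15 K.
For a reversible heat pump, COP_HP = T_H/(T_H − T_C) = 293.00/(293.00 − 278.15) = 19.7.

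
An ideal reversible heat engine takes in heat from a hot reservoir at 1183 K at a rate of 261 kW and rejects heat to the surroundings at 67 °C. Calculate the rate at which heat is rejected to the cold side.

Q̇_C ≈ 75.0 kW

T_C = 67 °C → 67 + 273.15 = 340.15 K.
Carnot efficiency: η = 1 − T_C/T_H = 1 − 340.15/1183.00 = 0.7125.
For a reversible cycle Q_C/Q_H = T_C/T_H, so Q_C = 261 × 340.15/1183.00 = 75.0 kW.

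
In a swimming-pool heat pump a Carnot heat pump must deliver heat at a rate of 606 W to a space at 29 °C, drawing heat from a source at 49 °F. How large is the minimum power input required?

Ẇ_in ≈ 39.22 W

T_H = 29 °C → 29 + 273.15 = 302.15 K.
T_C = 49 °F → (49 − 32) × 5/9 = 9.44 °C = 282.59 K.
Reversible heating COP: COP_HP = T_H/(T_H − T_C) = 302.15/19.56 = 15.4509.
W = Q_H/COP_HP = 606/15.4509 = 39.22 W.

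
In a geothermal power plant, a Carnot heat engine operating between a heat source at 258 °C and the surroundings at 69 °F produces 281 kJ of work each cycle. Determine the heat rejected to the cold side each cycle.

T_H = 258 °C → 258 + 273.15 = 531.15 K.
T_C = 69 °F → (69 − 32) × 5/9 = 20.56 °C = 293.71 K.
Carnot efficiency: η = 1 − T_C/T_H = 1 − 293.71/531.15 = 0.4470.
Since Q_C/Q_H = T_C/T_H and Q_H = W/η, Q_C = W·T_C/(T_H − T_C) = 281 × 293.71/237.44 = 348 kJ.

Q_C ≈ 348 kJ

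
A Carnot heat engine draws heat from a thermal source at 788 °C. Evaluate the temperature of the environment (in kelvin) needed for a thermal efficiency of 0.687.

T_C ≈ 332.1 K

T_H = 788 °C → 788 + 273.15 = 1061.15 K.
From η = 1 − T_C/T_H, T_C = T_H·(1 − η) = 1061.15 × (1 − 0.687) = 332.1 K.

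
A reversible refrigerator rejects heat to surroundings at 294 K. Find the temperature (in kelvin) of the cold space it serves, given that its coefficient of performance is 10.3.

COP_R = T_C/(T_H − T_C) ⇒ T_C = T_H·COP_R/(1 + COP_R) = 294.00 × 10.3/(1 + 10.3) = 268 K.

T_C ≈ 268 K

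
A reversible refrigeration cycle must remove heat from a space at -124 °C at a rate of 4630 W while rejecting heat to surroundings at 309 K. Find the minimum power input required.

T_C = -124 °C → -124 + 273.15 = 149.15 K.
Carnot COP: COP_R = T_C/(T_H − T_C) = 149.15/159.85 = 0.9331.
W = Q_C/COP_R = 4630/0.9331 = 4960 W.

Ẇ_in ≈ 4960 W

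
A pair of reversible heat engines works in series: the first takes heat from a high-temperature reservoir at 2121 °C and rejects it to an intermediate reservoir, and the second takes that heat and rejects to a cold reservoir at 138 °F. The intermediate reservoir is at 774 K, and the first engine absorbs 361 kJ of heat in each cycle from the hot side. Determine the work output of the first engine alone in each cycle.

T_H = 2121 °C → 2121 + 273.15 = 2394.15 K.
T_C = 138 °F → (138 − 32) × 5/9 = 58.89 °C = 332.04 K.
First-stage efficiency η₁ = 1 − T_m/T_H = 1 − 774.00/2394.15 = 0.6767.
W₁ = η₁·Q_H = 0.6767 × 361 = 244 kJ.

W₁ ≈ 244 kJ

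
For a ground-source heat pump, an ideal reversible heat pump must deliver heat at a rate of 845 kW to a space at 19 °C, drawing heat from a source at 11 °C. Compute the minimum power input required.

T_H = 19 °C → 19 + 273.15 = 292.15 K.
T_C = 11 °C → 11 + 273.15 = 284.15 K.
For a reversible heat pump, COP_HP = T_H/(T_H − T_C) = 292.15/8.00 = 36.5187.
W = Q_H/COP_HP = 845/36.5187 = 23.1 kW.

Ẇ_in ≈ 23.1 kW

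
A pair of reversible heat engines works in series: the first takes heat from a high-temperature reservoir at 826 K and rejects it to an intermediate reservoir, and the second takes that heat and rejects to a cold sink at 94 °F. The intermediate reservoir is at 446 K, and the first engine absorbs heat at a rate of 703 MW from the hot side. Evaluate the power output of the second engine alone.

T_C = 94 °F → (94 − 32) × 5/9 = 34.44 °C = 307.59 K.
Heat entering the second stage: Q_m = Q_H·(T_m/T_H) = 703 × 446.00/826.00 = 380 MW.
Second-stage efficiency η₂ = 1 − T_C/T_m = 1 − 307.59/446.00 = 0.3103, so W₂ = η₂·Q_m = 118 MW.

Ẇ₂ ≈ 118 MW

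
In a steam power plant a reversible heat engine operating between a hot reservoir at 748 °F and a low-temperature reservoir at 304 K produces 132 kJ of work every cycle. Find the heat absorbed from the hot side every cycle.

T_H = 748 °F → (748 − 32) × 5/9 = 397.78 °C = 670.93 K.
The Carnot efficiency is η = 1 − T_C/T_H = 1 − 304.00/670.93 = 0.5469.
Q_H = W/η = 132/0.5469 = 241 kJ.

Q_H ≈ 241 kJ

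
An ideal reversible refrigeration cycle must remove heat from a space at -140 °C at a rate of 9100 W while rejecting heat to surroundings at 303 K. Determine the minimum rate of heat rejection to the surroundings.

Q̇_H ≈ 20700 W

T_C = -140 °C → -140 + 273.15 = 133.15 K.
For a reversible cycle Q_H/Q_C = T_H/T_C, so Q_H = Q_C·T_H/T_C = 9100 × 303.00/133.15 = 20700 W.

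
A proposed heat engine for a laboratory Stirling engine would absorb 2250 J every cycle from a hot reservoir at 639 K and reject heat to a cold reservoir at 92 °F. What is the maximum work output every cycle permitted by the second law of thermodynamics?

W_max ≈ 1170 J

T_C = 92 °F → (92 − 32) × 5/9 = 33.33 °C = 306.48 K.
The upper bound on efficiency is η_max = 1 − T_C/T_H = 1 − 306.48/639.00 = 0.5204.
W_max = η_max · Q_H = 0.5204 × 2250 = 1170 J.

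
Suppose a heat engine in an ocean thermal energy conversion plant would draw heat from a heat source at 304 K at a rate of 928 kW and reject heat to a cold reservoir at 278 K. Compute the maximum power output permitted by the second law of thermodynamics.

Ẇ_max ≈ 79.4 kW

The second-law ceiling is the Carnot efficiency, η_max = 1 − T_C/T_H = 1 − 278.00/304.00 = 0.0855.
W_max = η_max · Q_H = 0.0855 × 928 = 79.4 kW.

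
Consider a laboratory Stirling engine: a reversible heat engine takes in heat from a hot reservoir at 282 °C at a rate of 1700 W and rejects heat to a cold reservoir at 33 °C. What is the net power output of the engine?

T_H = 282 °C → 282 + 273.15 = 555.15 K.
T_C = 33 °C → 33 + 273.15 = 306.15 K.
Carnot efficiency: η = 1 − T_C/T_H = 1 − 306.15/555.15 = 0.4485.
W = η·Q_H = 0.4485 × 1700 = 762 W.

Ẇ ≈ 762 W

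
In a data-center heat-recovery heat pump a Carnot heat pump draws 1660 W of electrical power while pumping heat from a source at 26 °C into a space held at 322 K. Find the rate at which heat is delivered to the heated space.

Q̇_H ≈ 23400 W

T_C = 26 °C → 26 + 273.15 = 299.15 K.
The Carnot heat-pump COP is COP_HP = T_H/(T_H − T_C) = 322.00/22.85 = 14.0919.
Q_H = COP_HP · W = 14.0919 × 1660 = 23400 W.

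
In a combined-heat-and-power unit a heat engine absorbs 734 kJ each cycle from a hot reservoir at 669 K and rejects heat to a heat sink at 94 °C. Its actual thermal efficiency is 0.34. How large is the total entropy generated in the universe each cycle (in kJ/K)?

T_C = 94 °C → 94 + 273.15 = 367.15 K.
W = η·Q_H = 0.34 × 734 = 249.6 kJ, so Q_C = Q_H − W = 484.4 kJ.
The hot reservoir loses entropy Q_H/T_H = 734/669.00 = 1.097 kJ/K; the cold reservoir gains Q_C/T_C = 484.4/367.15 = 1.319 kJ/K.
ΔS_univ = −Q_H/T_H + Q_C/T_C = 0.222 kJ/K (> 0, since η = 0.34 < η_Carnot = 0.451).

ΔS_univ ≈ 0.222 kJ/K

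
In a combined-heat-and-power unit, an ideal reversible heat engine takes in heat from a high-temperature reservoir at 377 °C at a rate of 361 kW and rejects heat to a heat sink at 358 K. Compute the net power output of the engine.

T_H = 377 °C → 377 + 273.15 = 650.15 K.
The Carnot efficiency is η = 1 − T_C/T_H = 1 − 358.00/650.15 = 0.4494.
W = η·Q_H = 0.4494 × 361 = 162.2 kW.

Ẇ ≈ 162.2 kW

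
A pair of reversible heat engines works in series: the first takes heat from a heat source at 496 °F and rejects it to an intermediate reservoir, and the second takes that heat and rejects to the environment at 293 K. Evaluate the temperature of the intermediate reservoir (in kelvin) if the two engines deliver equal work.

T_m ≈ 412 K

T_H = 496 °F → (496 − 32) × 5/9 = 257.78 °C = 530.93 K.
For reversible stages Q_m = Q_H·(T_m/T_H). Setting W₁ = Q_H(1 − T_m/T_H) equal to W₂ = Q_m(1 − T_C/T_m) = Q_H·(T_m − T_C)/T_H gives T_H − T_m = T_m − T_C, so T_m = (T_H + T_C)/2 = (530.93 + 293.00)/2 = 412 K.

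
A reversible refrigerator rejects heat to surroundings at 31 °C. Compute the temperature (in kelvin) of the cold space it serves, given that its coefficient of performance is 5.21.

T_C ≈ 255.2 K

T_H = 31 °C → 31 + 273.15 = 304.15 K.
COP_R = T_C/(T_H − T_C) ⇒ T_C = T_H·COP_R/(1 + COP_R) = 304.15 × 5.21/(1 + 5.21) = 255.2 K.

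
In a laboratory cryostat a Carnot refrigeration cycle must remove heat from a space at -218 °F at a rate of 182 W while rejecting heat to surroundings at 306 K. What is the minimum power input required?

T_C = -218 °F → (-218 − 32) × 5/9 = -138.89 °C = 134.26 K.
The reversible coefficient of performance is COP_R = T_C/(T_H − T_C) = 134.26/171.74 = 0.7818.
W = Q_C/COP_R = 182/0.7818 = 232.8 W.

Ẇ_in ≈ 232.8 W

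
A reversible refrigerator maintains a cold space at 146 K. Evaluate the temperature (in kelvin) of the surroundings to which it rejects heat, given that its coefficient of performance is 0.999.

T_H ≈ 292 K

COP_R = T_C/(T_H − T_C) ⇒ T_H = T_C·(1 + 1/COP_R) = 146.00 × (1 + 1/0.999) = 292 K.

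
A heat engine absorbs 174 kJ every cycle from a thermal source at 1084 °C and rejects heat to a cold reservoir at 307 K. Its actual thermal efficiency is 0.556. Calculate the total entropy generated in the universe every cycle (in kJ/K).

ΔS_univ ≈ 0.123 kJ/K

T_H = 1084 °C → 1084 + 273.15 = 1357.15 K.
W = η·Q_H = 0.556 × 174 = 96.74 kJ, so Q_C = Q_H − W = 77.26 kJ.
Entropy balance on the reservoirs: −Q_H/T_H = -0.1282 kJ/K, +Q_C/T_C = 0.2516 kJ/K.
ΔS_univ = −Q_H/T_H + Q_C/T_C = 0.123 kJ/K (> 0, since η = 0.556 < η_Carnot = 0.774).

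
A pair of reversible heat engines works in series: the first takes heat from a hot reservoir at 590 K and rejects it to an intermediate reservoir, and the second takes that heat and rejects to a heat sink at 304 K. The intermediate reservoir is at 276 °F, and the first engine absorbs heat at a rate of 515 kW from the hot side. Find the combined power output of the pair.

Ẇ_total ≈ 250 kW

Two reversible stages in series are equivalent to a single Carnot engine between T_H and T_C, so η_total = 1 − T_C/T_H = 1 − 304.00/590.00 = 0.4847.
W_total = η_total · Q_H = 0.4847 × 515 = 250 kW.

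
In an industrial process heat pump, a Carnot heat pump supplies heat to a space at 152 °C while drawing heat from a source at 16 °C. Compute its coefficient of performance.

COP_HP ≈ 3.13

T_H = 152 °C → 152 + 273.15 = 425.15 K.
T_C = 16 °C → 16 + 273.15 = 289.15 K.
Reversible heating COP: COP_HP = T_H/(T_H − T_C) = 425.15/(425.15 − 289.15) = 3.13.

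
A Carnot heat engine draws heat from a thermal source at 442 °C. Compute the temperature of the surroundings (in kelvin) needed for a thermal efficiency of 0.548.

T_H = 442 °C → 442 + 273.15 = 715.15 K.
From η = 1 − T_C/T_H, T_C = T_H·(1 − η) = 715.15 × (1 − 0.548) = 323 K.

T_C ≈ 323 K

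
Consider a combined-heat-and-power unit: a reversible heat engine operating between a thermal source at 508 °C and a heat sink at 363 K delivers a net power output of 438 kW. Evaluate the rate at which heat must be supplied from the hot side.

Q̇_H ≈ 818 kW

T_H = 508 °C → 508 + 273.15 = 781.15 K.
Carnot efficiency: η = 1 − T_C/T_H = 1 − 363.00/781.15 = 0.5353.
Q_H = W/η = 438/0.5353 = 818 kW.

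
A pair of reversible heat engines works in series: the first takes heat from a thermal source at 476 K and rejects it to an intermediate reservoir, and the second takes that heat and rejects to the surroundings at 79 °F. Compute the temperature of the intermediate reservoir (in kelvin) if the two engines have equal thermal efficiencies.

T_C = 79 °F → (79 − 32) × 5/9 = 26.11 °C = 299.26 K.
Equal efficiencies require 1 − T_m/T_H = 1 − T_C/T_m, i.e. T_m/T_H = T_C/T_m, so T_m = √(T_H·T_C) = √(476.00 × 299.26) = 377.4 K.

T_m ≈ 377.4 K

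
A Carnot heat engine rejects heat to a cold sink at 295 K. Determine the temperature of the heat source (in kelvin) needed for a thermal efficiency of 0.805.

T_H ≈ 1513 K

From η = 1 − T_C/T_H, solving for T_H gives T_H = T_C/(1 − η) = 295.00/(1 − 0.805) = 1513 K.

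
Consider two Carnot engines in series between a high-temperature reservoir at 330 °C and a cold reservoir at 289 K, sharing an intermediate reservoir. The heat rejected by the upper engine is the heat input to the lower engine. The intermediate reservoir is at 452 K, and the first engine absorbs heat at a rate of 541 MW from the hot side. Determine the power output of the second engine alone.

T_H = 330 °C → 330 + 273.15 = 603.15 K.
Heat entering the second stage: Q_m = Q_H·(T_m/T_H) = 541 × 452.00/603.15 = 405 MW.
Second-stage efficiency η₂ = 1 − T_C/T_m = 1 − 289.00/452.00 = 0.3606, so W₂ = η₂·Q_m = 146 MW.

Ẇ₂ ≈ 146 MW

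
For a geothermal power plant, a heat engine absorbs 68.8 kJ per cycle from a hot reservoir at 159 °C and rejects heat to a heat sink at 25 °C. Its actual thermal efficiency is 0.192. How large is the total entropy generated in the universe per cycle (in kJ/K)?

ΔS_univ ≈ 0.0272 kJ/K

T_H = 159 °C → 159 + 273.15 = 432.15 K.
T_C = 25 °C → 25 + 273.15 = 298.15 K.
W = η·Q_H = 0.192 × 68.8 = 13.21 kJ, so Q_C = Q_H − W = 55.59 kJ.
The hot reservoir loses entropy Q_H/T_H = 68.8/432.15 = 0.1592 kJ/K; the cold reservoir gains Q_C/T_C = 55.59/298.15 = 0.1865 kJ/K.
ΔS_univ = −Q_H/T_H + Q_C/T_C = 0.0272 kJ/K (> 0, since η = 0.192 < η_Carnot = 0.310).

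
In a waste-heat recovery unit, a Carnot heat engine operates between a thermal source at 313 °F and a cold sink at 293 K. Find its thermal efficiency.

η ≈ 0.3174

T_H = 313 °F → (313 − 32) × 5/9 = 156.11 °C = 429.26 K.
Carnot efficiency: η = 1 − T_C/T_H = 1 − 293.00/429.26 = 0.3174.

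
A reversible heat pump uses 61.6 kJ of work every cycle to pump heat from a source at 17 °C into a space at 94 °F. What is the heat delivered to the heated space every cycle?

T_H = 94 °F → (94 − 32) × 5/9 = 34.44 °C = 307.59 K.
T_C = 17 °C → 17 + 273.15 = 290.15 K.
Reversible heating COP: COP_HP = T_H/(T_H − T_C) = 307.59/17.44 = 17.6328.
Q_H = COP_HP · W = 17.6328 × 61.6 = 1090 kJ.

Q_H ≈ 1090 kJ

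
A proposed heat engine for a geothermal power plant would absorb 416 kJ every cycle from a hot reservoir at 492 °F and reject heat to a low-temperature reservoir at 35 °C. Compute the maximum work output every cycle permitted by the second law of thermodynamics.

T_H = 492 °F → (492 − 32) × 5/9 = 255.56 °C = 528.71 K.
T_C = 35 °C → 35 + 273.15 = 308.15 K.
The upper bound on efficiency is η_max = 1 − T_C/T_H = 1 − 308.15/528.71 = 0.4172.
W_max = η_max · Q_H = 0.4172 × 416 = 174 kJ.

W_max ≈ 174 kJ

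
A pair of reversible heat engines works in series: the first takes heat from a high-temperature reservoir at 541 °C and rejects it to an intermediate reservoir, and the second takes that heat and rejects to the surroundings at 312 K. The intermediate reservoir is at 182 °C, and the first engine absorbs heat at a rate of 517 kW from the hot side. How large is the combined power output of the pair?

Ẇ_total ≈ 319 kW

T_H = 541 °C → 541 + 273.15 = 814.15 K.
Two reversible stages in series are equivalent to a single Carnot engine between T_H and T_C, so η_total = 1 − T_C/T_H = 1 − 312.00/814.15 = 0.6168.
W_total = η_total · Q_H = 0.6168 × 517 = 319 kW.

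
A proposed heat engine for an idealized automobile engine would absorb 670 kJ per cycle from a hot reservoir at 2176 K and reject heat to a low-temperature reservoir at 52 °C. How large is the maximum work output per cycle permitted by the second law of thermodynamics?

T_C = 52 °C → 52 + 273.15 = 325.15 K.
The second-law ceiling is the Carnot efficiency, η_max = 1 − T_C/T_H = 1 − 325.15/2176.00 = 0.8506.
W_max = η_max · Q_H = 0.8506 × 670 = 570 kJ.

W_max ≈ 570 kJ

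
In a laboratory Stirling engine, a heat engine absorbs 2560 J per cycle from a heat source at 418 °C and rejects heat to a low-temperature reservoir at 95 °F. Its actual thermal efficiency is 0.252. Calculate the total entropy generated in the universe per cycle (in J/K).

T_H = 418 °C → 418 + 273.15 = 691.15 K.
T_C = 95 °F → (95 − 32) × 5/9 = 35.00 °C = 308.15 K.
W = η·Q_H = 0.252 × 2560 = 645.1 J, so Q_C = Q_H − W = 1915 J.
Entropy balance on the reservoirs: −Q_H/T_H = -3.704 J/K, +Q_C/T_C = 6.214 J/K.
ΔS_univ = −Q_H/T_H + Q_C/T_C = 2.51 J/K (> 0, since η = 0.252 < η_Carnot = 0.554).

ΔS_univ ≈ 2.51 J/K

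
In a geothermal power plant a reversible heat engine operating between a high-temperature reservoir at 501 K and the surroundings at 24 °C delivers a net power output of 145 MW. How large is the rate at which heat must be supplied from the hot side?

T_C = 24 °C → 24 + 273.15 = 297.15 K.
Carnot efficiency: η = 1 − T_C/T_H = 1 − 297.15/501.00 = 0.4069.
Q_H = W/η = 145/0.4069 = 356 MW.

Q̇_H ≈ 356 MW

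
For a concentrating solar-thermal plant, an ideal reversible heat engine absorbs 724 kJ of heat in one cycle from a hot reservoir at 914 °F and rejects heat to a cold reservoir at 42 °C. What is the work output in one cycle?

T_H = 914 °F → (914 − 32) × 5/9 = 490.00 °C = 763.15 K.
T_C = 42 °C → 42 + 273.15 = 315.15 K.
The Carnot efficiency is η = 1 − T_C/T_H = 1 − 315.15/763.15 = 0.5870.
W = η·Q_H = 0.5870 × 724 = 425.0 kJ.

W ≈ 425.0 kJ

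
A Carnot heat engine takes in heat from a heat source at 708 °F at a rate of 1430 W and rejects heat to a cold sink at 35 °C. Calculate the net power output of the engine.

Ẇ ≈ 751 W

T_H = 708 °F → (708 − 32) × 5/9 = 375.56 °C = 648.71 K.
T_C = 35 °C → 35 + 273.15 = 308.15 K.
The Carnot efficiency is η = 1 − T_C/T_H = 1 − 308.15/648.71 = 0.5250.
W = η·Q_H = 0.5250 × 1430 = 751 W.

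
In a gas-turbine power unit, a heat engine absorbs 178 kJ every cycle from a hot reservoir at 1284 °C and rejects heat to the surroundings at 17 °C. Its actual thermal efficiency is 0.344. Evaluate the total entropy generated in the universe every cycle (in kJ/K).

ΔS_univ ≈ 0.288 kJ/K

T_H = 1284 °C → 1284 + 273.15 = 1557.15 K.
T_C = 17 °C → 17 + 273.15 = 290.15 K.
W = η·Q_H = 0.344 × 178 = 61.23 kJ, so Q_C = Q_H − W = 116.8 kJ.
The hot reservoir loses entropy Q_H/T_H = 178/1557.15 = 0.1143 kJ/K; the cold reservoir gains Q_C/T_C = 116.8/290.15 = 0.4024 kJ/K.
ΔS_univ = −Q_H/T_H + Q_C/T_C = 0.288 kJ/K (> 0, since η = 0.344 < η_Carnot = 0.814).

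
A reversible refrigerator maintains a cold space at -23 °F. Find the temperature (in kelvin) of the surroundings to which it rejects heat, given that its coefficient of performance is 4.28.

T_H ≈ 299 K

T_C = -23 °F → (-23 − 32) × 5/9 = -30.56 °C = 242.59 K.
COP_R = T_C/(T_H − T_C) ⇒ T_H = T_C·(1 + 1/COP_R) = 242.59 × (1 + 1/4.28) = 299 K.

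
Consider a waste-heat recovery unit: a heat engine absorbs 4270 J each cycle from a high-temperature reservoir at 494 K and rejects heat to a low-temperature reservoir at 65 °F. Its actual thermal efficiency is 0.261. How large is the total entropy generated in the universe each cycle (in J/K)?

T_C = 65 °F → (65 − 32) × 5/9 = 18.33 °C = 291.48 K.
W = η·Q_H = 0.261 × 4270 = 1114 J, so Q_C = Q_H − W = 3156 J.
Reservoir entropy changes: ΔS_H = −Q_H/T_H = −4270/494.00 = -8.644 J/K and ΔS_C = +Q_C/T_C = 3156/291.48 = 10.83 J/K.
ΔS_univ = −Q_H/T_H + Q_C/T_C = 2.182 J/K (> 0, since η = 0.261 < η_Carnot = 0.410).

ΔS_univ ≈ 2.182 J/K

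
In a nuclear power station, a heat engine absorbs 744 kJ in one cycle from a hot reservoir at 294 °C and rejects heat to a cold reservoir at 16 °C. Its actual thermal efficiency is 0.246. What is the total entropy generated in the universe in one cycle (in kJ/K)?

T_H = 294 °C → 294 + 273.15 = 567.15 K.
T_C = 16 °C → 16 + 273.15 = 289.15 K.
W = η·Q_H = 0.246 × 744 = 183.0 kJ, so Q_C = Q_H − W = 561.0 kJ.
Entropy balance on the reservoirs: −Q_H/T_H = -1.312 kJ/K, +Q_C/T_C = 1.940 kJ/K.
ΔS_univ = −Q_H/T_H + Q_C/T_C = 0.6283 kJ/K (> 0, since η = 0.246 < η_Carnot = 0.490).

ΔS_univ ≈ 0.6283 kJ/K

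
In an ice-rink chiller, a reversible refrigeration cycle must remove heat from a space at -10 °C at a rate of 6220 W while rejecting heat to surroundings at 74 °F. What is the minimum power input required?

T_H = 74 °F → (74 − 32) × 5/9 = 23.33 °C = 296.48 K.
T_C = -10 °C → -10 + 273.15 = 263.15 K.
Carnot COP: COP_R = T_C/(T_H − T_C) = 263.15/33.33 = 7.8945.
W = Q_C/COP_R = 6220/7.8945 = 788 W.

Ẇ_in ≈ 788 W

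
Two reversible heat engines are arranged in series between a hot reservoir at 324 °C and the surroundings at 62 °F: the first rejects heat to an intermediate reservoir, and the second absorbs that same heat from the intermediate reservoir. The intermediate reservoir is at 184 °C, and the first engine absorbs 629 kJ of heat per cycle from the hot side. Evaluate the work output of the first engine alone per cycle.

T_H = 324 °C → 324 + 273.15 = 597.15 K.
T_C = 62 °F → (62 − 32) × 5/9 = 16.67 °C = 289.82 K.
T_m = 184 °C → 184 + 273.15 = 457.15 K.
First-stage efficiency η₁ = 1 − T_m/T_H = 1 − 457.15/597.15 = 0.2344.
W₁ = η₁·Q_H = 0.2344 × 629 = 147 kJ.

W₁ ≈ 147 kJ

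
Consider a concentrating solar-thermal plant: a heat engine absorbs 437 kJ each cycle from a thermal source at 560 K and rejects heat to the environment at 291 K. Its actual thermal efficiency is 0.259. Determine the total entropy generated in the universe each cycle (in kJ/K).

ΔS_univ ≈ 0.332 kJ/K

W = η·Q_H = 0.259 × 437 = 113.2 kJ, so Q_C = Q_H − W = 323.8 kJ.
The hot reservoir loses entropy Q_H/T_H = 437/560.00 = 0.7804 kJ/K; the cold reservoir gains Q_C/T_C = 323.8/291.00 = 1.113 kJ/K.
ΔS_univ = −Q_H/T_H + Q_C/T_C = 0.332 kJ/K (> 0, since η = 0.259 < η_Carnot = 0.480).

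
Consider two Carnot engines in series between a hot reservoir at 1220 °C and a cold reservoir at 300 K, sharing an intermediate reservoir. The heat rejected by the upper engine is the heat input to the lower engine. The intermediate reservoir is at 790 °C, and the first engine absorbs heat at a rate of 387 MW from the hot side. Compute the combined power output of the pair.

T_H = 1220 °C → 1220 + 273.15 = 1493.15 K.
Two reversible stages in series are equivalent to a single Carnot engine between T_H and T_C, so η_total = 1 − T_C/T_H = 1 − 300.00/1493.15 = 0.7991.
W_total = η_total · Q_H = 0.7991 × 387 = 309 MW.

Ẇ_total ≈ 309 MW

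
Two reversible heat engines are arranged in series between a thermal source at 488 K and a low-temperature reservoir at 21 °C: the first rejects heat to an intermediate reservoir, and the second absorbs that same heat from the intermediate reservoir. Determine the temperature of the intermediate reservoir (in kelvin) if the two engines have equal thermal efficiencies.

T_C = 21 °C → 21 + 273.15 = 294.15 K.
Equal efficiencies require 1 − T_m/T_H = 1 − T_C/T_m, i.e. T_m/T_H = T_C/T_m, so T_m = √(T_H·T_C) = √(488.00 × 294.15) = 379 K.

T_m ≈ 379 K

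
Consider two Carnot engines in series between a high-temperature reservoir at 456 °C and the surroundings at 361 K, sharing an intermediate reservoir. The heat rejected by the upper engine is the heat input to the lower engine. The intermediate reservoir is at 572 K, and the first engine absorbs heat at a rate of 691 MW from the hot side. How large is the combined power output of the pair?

Ẇ_total ≈ 349 MW

T_H = 456 °C → 456 + 273.15 = 729.15 K.
Two reversible stages in series are equivalent to a single Carnot engine between T_H and T_C, so η_total = 1 − T_C/T_H = 1 − 361.00/729.15 = 0.5049.
W_total = η_total · Q_H = 0.5049 × 691 = 349 MW.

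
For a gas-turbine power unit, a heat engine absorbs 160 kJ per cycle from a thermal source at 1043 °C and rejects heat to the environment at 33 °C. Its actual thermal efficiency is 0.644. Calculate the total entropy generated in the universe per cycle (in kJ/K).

ΔS_univ ≈ 0.0645 kJ/K

T_H = 1043 °C → 1043 + 273.15 = 1316.15 K.
T_C = 33 °C → 33 + 273.15 = 306.15 K.
W = η·Q_H = 0.644 × 160 = 103.0 kJ, so Q_C = Q_H − W = 56.96 kJ.
The hot reservoir loses entropy Q_H/T_H = 160/1316.15 = 0.1216 kJ/K; the cold reservoir gains Q_C/T_C = 56.96/306.15 = 0.1861 kJ/K.
ΔS_univ = −Q_H/T_H + Q_C/T_C = 0.0645 kJ/K (> 0, since η = 0.644 < η_Carnot = 0.767).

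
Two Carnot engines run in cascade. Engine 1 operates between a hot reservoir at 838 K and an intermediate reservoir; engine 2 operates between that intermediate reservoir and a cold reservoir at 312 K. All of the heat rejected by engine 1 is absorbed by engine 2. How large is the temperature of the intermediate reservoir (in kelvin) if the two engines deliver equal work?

For reversible stages Q_m = Q_H·(T_m/T_H). Setting W₁ = Q_H(1 − T_m/T_H) equal to W₂ = Q_m(1 − T_C/T_m) = Q_H·(T_m − T_C)/T_H gives T_H − T_m = T_m − T_C, so T_m = (T_H + T_C)/2 = (838.00 + 312.00)/2 = 575.0 K.

T_m ≈ 575.0 K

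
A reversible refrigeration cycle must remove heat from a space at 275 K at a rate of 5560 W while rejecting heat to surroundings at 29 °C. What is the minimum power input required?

Ẇ_in ≈ 548.9 W

T_H = 29 °C → 29 + 273.15 = 302.15 K.
For a reversible refrigerator, COP_R = T_C/(T_H − T_C) = 275.00/27.15 = 10.1289.
W = Q_C/COP_R = 5560/10.1289 = 548.9 W.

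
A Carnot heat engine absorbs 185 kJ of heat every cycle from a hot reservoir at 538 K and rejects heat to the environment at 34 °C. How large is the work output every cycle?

W ≈ 79.4 kJ

T_C = 34 °C → 34 + 273.15 = 307.15 K.
Since the cycle is reversible, η = 1 − T_C/T_H = 1 − 307.15/538.00 = 0.4291.
W = η·Q_H = 0.4291 × 185 = 79.4 kJ.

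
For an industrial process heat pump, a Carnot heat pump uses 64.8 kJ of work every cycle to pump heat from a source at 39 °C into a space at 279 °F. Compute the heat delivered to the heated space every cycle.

T_H = 279 °F → (279 − 32) × 5/9 = 137.22 °C = 410.37 K.
T_C = 39 °C → 39 + 273.15 = 312.15 K.
COP_HP = T_H/(T_H − T_C) = 410.37/98.22 = 4.1780.
Q_H = COP_HP · W = 4.1780 × 64.8 = 270.7 kJ.

Q_H ≈ 270.7 kJ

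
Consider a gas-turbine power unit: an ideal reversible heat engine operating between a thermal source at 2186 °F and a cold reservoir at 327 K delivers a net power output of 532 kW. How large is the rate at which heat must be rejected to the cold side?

Q̇_C ≈ 152.2 kW

T_H = 2186 °F → (2186 − 32) × 5/9 = 1196.67 °C = 1469.82 K.
The Carnot efficiency is η = 1 − T_C/T_H = 1 − 327.00/1469.82 = 0.7775.
Since Q_C/Q_H = T_C/T_H and Q_H = W/η, Q_C = W·T_C/(T_H − T_C) = 532 × 327.00/1142.82 = 152.2 kW.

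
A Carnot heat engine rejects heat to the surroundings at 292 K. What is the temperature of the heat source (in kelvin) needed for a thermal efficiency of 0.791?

T_H ≈ 1400 K

From η = 1 − T_C/T_H, solving for T_H gives T_H = T_C/(1 − η) = 292.00/(1 − 0.791) = 1400 K.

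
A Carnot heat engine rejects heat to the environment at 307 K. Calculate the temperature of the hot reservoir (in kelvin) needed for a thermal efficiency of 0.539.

T_H ≈ 665.9 K

From η = 1 − T_C/T_H, solving for T_H gives T_H = T_C/(1 − η) = 307.00/(1 − 0.539) = 665.9 K.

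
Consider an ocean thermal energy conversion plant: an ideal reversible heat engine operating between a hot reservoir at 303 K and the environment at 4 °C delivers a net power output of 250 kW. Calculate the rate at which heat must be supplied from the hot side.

T_C = 4 °C → 4 + 273.15 = 277.15 K.
η_rev = 1 − T_C/T_H = 1 − 277.15/303.00 = 0.0853.
Q_H = W/η = 250/0.0853 = 2930 kW.

Q̇_H ≈ 2930 kW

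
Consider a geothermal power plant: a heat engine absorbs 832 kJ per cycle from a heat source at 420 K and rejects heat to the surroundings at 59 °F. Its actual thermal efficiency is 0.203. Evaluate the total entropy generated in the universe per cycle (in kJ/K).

T_C = 59 °F → (59 − 32) × 5/9 = 15.00 °C = 288.15 K.
W = η·Q_H = 0.203 × 832 = 168.9 kJ, so Q_C = Q_H − W = 663.1 kJ.
Entropy balance on the reservoirs: −Q_H/T_H = -1.981 kJ/K, +Q_C/T_C = 2.301 kJ/K.
ΔS_univ = −Q_H/T_H + Q_C/T_C = 0.3203 kJ/K (> 0, since η = 0.203 < η_Carnot = 0.314).

ΔS_univ ≈ 0.3203 kJ/K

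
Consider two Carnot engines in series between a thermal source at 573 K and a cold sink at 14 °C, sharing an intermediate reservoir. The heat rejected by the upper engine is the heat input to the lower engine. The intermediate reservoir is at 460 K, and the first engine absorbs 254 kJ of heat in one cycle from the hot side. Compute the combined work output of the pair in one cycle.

W_total ≈ 127 kJ

T_C = 14 °C → 14 + 273.15 = 287.15 K.
Two reversible stages in series are equivalent to a single Carnot engine between T_H and T_C, so η_total = 1 − T_C/T_H = 1 − 287.15/573.00 = 0.4989.
W_total = η_total · Q_H = 0.4989 × 254 = 127 kJ.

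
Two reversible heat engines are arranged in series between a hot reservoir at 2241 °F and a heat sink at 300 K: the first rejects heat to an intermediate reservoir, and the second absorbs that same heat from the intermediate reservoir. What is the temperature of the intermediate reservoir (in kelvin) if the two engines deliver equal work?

T_H = 2241 °F → (2241 − 32) × 5/9 = 1227.22 °C = 1500.37 K.
For reversible stages Q_m = Q_H·(T_m/T_H). Setting W₁ = Q_H(1 − T_m/T_H) equal to W₂ = Q_m(1 − T_C/T_m) = Q_H·(T_m − T_C)/T_H gives T_H − T_m = T_m − T_C, so T_m = (T_H + T_C)/2 = (1500.37 + 300.00)/2 = 900 K.

T_m ≈ 900 K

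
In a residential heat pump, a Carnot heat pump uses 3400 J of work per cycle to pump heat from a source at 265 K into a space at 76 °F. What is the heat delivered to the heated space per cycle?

Q_H ≈ 31040 J

T_H = 76 °F → (76 − 32) × 5/9 = 24.44 °C = 297.59 K.
For a reversible heat pump, COP_HP = T_H/(T_H − T_C) = 297.59/32.59 = 9.1302.
Q_H = COP_HP · W = 9.1302 × 3400 = 31040 J.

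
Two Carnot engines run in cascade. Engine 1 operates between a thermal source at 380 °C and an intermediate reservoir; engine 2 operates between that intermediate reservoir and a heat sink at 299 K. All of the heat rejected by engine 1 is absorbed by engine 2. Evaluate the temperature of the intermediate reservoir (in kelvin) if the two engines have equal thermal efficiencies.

T_m ≈ 441.9 K

T_H = 380 °C → 380 + 273.15 = 653.15 K.
Equal efficiencies require 1 − T_m/T_H = 1 − T_C/T_m, i.e. T_m/T_H = T_C/T_m, so T_m = √(T_H·T_C) = √(653.15 × 299.00) = 441.9 K.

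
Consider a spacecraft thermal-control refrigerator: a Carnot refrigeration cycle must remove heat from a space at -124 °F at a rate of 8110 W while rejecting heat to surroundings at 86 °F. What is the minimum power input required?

T_H = 86 °F → (86 − 32) × 5/9 = 30.00 °C = 303.15 K.
T_C = -124 °F → (-124 − 32) × 5/9 = -86.67 °C = 186.48 K.
For a reversible refrigerator, COP_R = T_C/(T_H − T_C) = 186.48/116.67 = 1.5984.
W = Q_C/COP_R = 8110/1.5984 = 5070 W.

Ẇ_in ≈ 5070 W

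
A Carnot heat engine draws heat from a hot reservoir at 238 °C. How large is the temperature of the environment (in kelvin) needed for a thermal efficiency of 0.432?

T_H = 238 °C → 238 + 273.15 = 511.15 K.
From η = 1 − T_C/T_H, T_C = T_H·(1 − η) = 511.15 × (1 − 0.432) = 290 K.

T_C ≈ 290 K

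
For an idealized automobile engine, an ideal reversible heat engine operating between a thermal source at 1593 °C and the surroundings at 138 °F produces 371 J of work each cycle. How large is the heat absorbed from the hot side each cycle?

Q_H ≈ 451.3 J

T_H = 1593 °C → 1593 + 273.15 = 1866.15 K.
T_C = 138 °F → (138 − 32) × 5/9 = 58.89 °C = 332.04 K.
The Carnot efficiency is η = 1 − T_C/T_H = 1 − 332.04/1866.15 = 0.8221.
Q_H = W/η = 371/0.8221 = 451.3 J.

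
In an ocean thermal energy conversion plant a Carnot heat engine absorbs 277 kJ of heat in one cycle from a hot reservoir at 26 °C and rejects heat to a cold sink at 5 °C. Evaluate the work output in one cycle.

W ≈ 19.4 kJ

T_H = 26 °C → 26 + 273.15 = 299.15 K.
T_C = 5 °C → 5 + 273.15 = 278.15 K.
Carnot efficiency: η = 1 − T_C/T_H = 1 − 278.15/299.15 = 0.0702.
W = η·Q_H = 0.0702 × 277 = 19.4 kJ.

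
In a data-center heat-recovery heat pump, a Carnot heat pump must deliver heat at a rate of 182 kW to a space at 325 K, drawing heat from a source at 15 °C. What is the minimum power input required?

T_C = 15 °C → 15 + 273.15 = 288.15 K.
For a reversible heat pump, COP_HP = T_H/(T_H − T_C) = 325.00/36.85 = 8.8195.
W = Q_H/COP_HP = 182/8.8195 = 20.64 kW.

Ẇ_in ≈ 20.64 kW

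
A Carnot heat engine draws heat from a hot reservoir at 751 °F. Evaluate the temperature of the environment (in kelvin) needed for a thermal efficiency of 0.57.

T_C ≈ 289 K

T_H = 751 °F → (751 − 32) × 5/9 = 399.44 °C = 672.59 K.
From η = 1 − T_C/T_H, T_C = T_H·(1 − η) = 672.59 × (1 − 0.57) = 289 K.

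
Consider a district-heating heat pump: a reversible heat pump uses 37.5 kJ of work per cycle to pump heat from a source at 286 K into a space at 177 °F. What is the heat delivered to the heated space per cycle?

Q_H ≈ 196 kJ

T_H = 177 °F → (177 − 32) × 5/9 = 80.56 °C = 353.71 K.
The Carnot heat-pump COP is COP_HP = T_H/(T_H − T_C) = 353.71/67.71 = 5.2242.
Q_H = COP_HP · W = 5.2242 × 37.5 = 196 kJ.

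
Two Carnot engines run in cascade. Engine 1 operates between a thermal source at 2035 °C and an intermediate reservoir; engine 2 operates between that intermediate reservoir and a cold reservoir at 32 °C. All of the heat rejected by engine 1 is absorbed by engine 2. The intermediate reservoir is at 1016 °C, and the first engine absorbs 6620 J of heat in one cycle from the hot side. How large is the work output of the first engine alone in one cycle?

T_H = 2035 °C → 2035 + 273.15 = 2308.15 K.
T_C = 32 °C → 32 + 273.15 = 305.15 K.
T_m = 1016 °C → 1016 + 273.15 = 1289.15 K.
First-stage efficiency η₁ = 1 − T_m/T_H = 1 − 1289.15/2308.15 = 0.4415.
W₁ = η₁·Q_H = 0.4415 × 6620 = 2923 J.

W₁ ≈ 2923 J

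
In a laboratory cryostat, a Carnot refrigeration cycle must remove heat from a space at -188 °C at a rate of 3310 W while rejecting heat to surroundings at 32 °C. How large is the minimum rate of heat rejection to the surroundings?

T_H = 32 °C → 32 + 273.15 = 305.15 K.
T_C = -188 °C → -188 + 273.15 = 85.15 K.
For a reversible cycle Q_H/Q_C = T_H/T_C, so Q_H = Q_C·T_H/T_C = 3310 × 305.15/85.15 = 11900 W.

Q̇_H ≈ 11900 W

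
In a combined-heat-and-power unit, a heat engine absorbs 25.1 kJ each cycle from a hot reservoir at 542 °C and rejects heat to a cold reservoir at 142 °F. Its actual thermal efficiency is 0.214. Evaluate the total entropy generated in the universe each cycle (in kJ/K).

ΔS_univ ≈ 0.02823 kJ/K

T_H = 542 °C → 542 + 273.15 = 815.15 K.
T_C = 142 °F → (142 − 32) × 5/9 = 61.11 °C = 334.26 K.
W = η·Q_H = 0.214 × 25.1 = 5.371 kJ, so Q_C = Q_H − W = 19.73 kJ.
Reservoir entropy changes: ΔS_H = −Q_H/T_H = −25.1/815.15 = -0.03079 kJ/K and ΔS_C = +Q_C/T_C = 19.73/334.26 = 0.05902 kJ/K.
ΔS_univ = −Q_H/T_H + Q_C/T_C = 0.02823 kJ/K (> 0, since η = 0.214 < η_Carnot = 0.590).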